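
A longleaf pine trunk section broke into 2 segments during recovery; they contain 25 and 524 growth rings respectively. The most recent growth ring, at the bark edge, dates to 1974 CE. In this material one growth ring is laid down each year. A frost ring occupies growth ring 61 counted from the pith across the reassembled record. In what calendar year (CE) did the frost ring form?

Total growth rings = 25 + 524 = 549.
Between growth ring 61 and the bark edge there are 549 − 61 = 488 growth rings.
The growth ring at the bark edge is 1974 CE, so the frost ring dates to 1974 − 488 = 1486 CE.

1486 CE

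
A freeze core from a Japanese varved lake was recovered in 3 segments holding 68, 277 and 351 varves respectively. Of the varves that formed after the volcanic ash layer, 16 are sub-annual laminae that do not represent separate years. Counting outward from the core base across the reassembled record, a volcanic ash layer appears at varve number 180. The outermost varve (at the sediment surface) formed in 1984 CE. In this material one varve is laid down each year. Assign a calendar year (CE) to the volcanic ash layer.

1484 CE

Total varves = 68 + 277 + 351 = 696.
696 − 180 = 516 varves lie beyond the volcanic ash layer toward the sediment surface.
Removing the 16 false varves leaves 516 − 16 = 500 true varves beyond the volcanic ash layer.
1984 − 500 = 1484 CE.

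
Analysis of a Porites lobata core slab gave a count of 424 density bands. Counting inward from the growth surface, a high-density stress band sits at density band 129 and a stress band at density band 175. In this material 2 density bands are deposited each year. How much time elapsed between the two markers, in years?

23 years

The two markers are separated by 175 − 129 = 46 density bands.
46 density bands at 2 per year is 46 / 2 = 23 years.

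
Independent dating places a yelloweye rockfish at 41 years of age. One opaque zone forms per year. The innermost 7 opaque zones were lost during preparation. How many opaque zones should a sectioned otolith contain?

Expected opaque zones over 41 years: 41.
41 − 7 missed = 34 opaque zones expected in the prepared section.

34 opaque zones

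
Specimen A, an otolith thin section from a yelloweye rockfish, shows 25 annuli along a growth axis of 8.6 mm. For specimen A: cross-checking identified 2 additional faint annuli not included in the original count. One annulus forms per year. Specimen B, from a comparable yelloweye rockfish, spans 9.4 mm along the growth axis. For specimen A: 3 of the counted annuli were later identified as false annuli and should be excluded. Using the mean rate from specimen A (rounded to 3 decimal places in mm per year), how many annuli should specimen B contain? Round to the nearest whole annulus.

Specimen A: correcting the raw count gives 25 − 3 + 2 = 24 true annuli.
A: 8.6 mm over 24 years gives 8.6 / 24 ≈ 0.358 mm/year.
B spans 9.4 / 0.358 = 26.26 years ≈ 26 annuli.

26 annuli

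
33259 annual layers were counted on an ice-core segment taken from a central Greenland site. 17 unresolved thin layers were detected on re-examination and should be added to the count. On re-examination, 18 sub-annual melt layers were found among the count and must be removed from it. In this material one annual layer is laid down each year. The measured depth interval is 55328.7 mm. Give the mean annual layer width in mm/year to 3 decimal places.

1.664 mm/year

Adjusted count: 33259 − 18 + 17 = 33258 annual layers.
55328.7 mm over 33258 years gives 55328.7 / 33258 ≈ 1.664 mm/year.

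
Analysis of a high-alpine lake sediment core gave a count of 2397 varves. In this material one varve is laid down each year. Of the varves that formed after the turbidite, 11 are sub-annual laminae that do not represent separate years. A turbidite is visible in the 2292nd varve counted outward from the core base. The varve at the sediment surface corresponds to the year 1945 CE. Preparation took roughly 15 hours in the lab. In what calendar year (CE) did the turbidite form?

The turbidite sits at varve 2292 from the core base, so 2397 − 2292 = 105 varves formed after it.
Removing the 11 false varves leaves 105 − 11 = 94 true varves beyond the turbidite.
Counting back 94 years from 1945 CE places the turbidite in 1945 − 94 = 1851 CE.

1851 CE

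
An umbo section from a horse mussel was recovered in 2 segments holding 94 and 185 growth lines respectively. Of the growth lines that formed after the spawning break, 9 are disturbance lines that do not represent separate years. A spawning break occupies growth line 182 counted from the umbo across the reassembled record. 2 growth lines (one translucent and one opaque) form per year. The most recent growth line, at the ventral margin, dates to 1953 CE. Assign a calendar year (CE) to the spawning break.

1909 CE

Total growth lines = 94 + 185 = 279.
The spawning break sits at growth line 182 from the umbo, so 279 − 182 = 97 growth lines formed after it.
Excluding 9 false growth lines: 97 − 9 = 88.
88 growth lines at 2 per year is 88 / 2 = 44 years.
Counting back 44 years from 1953 CE places the spawning break in 1953 − 44 = 1909 CE.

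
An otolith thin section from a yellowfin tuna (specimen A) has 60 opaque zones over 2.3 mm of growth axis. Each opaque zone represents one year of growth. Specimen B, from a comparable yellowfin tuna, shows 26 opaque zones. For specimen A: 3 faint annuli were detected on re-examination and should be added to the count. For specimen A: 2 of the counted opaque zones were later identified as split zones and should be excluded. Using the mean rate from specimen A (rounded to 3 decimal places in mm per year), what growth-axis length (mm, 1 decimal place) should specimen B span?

Specimen A: correcting the raw count gives 60 − 2 + 3 = 61 true opaque zones.
A: Extension rate ≈ 2.3 / 61 = 0.038 mm/yr.
For B, 0.038 mm/year × 26 years = 1.0 mm.

1.0 mm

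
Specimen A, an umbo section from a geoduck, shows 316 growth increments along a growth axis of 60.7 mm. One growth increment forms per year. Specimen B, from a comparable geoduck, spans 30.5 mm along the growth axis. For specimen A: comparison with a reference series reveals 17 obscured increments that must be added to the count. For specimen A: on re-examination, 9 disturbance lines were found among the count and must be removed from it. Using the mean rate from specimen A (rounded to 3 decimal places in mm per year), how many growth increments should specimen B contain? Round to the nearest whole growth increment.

163 growth increments

Specimen A: adjusted count: 316 − 9 + 17 = 324 growth increments.
A: 60.7 mm over 324 years gives 60.7 / 324 ≈ 0.187 mm per year.
B spans 30.5 / 0.187 = 163.10 years ≈ 163 growth increments.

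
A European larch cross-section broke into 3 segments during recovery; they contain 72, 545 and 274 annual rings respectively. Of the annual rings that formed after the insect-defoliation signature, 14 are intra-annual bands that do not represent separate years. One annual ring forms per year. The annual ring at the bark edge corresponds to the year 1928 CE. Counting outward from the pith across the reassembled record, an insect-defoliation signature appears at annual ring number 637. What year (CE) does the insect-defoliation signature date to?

1688 CE

Total annual rings = 72 + 545 + 274 = 891.
The insect-defoliation signature sits at annual ring 637 from the pith, so 891 − 637 = 254 annual rings formed after it.
Excluding 14 false annual rings: 254 − 14 = 240.
Counting back 240 years from 1928 CE places the insect-defoliation signature in 1928 − 240 = 1688 CE.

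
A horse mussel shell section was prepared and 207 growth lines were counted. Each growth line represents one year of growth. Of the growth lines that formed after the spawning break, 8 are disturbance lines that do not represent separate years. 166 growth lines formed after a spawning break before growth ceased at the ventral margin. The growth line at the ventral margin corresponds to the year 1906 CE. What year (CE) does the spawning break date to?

166 growth lines post-date the spawning break.
Excluding 8 false growth lines: 166 − 8 = 158.
Counting back 158 years from 1906 CE places the spawning break in 1906 − 158 = 1748 CE.

1748 CE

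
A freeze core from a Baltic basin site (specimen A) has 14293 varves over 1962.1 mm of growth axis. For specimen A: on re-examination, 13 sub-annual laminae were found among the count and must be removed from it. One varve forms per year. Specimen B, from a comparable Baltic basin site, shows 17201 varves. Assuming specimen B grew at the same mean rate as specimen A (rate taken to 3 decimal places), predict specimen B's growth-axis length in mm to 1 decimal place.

2356.5 mm

Specimen A: true varve count = 14293 − 13 = 14280.
A: 1962.1 mm over 14280 years gives 1962.1 / 14280 ≈ 0.137 mm per year.
B's length ≈ 0.137 × 17201 = 2356.5 mm.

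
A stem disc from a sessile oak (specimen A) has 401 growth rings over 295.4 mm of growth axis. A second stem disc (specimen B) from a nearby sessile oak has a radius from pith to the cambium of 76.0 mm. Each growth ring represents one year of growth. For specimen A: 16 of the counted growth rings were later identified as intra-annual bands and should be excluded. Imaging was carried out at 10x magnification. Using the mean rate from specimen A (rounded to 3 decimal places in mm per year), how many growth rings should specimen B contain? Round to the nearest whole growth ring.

Specimen A: true growth ring count = 401 − 16 = 385.
A: 295.4 mm over 385 years gives 295.4 / 385 ≈ 0.767 mm per year.
For B, 76.0 / 0.767 = 99.09 years ≈ 99 growth rings.

99 growth rings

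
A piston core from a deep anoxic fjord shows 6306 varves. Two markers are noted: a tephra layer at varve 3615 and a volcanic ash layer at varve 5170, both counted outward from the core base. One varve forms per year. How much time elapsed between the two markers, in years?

The two markers are separated by 5170 − 3615 = 1555 varves.
One varve per year makes the interval 1555 years.

1555 years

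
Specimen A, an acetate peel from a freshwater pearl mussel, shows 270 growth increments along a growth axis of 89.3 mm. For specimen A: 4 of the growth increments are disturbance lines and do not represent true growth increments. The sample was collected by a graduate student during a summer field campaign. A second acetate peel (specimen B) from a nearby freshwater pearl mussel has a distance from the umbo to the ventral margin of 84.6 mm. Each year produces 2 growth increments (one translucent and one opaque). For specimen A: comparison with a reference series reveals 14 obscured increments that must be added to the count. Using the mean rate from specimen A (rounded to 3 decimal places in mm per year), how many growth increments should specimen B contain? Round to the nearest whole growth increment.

Specimen A: after corrections the count is 270 − 4 + 14 = 280 growth increments.
Specimen A: 280 growth increments at 2 per year is 280 / 2 = 140 years.
A: Mean rate = 89.3 mm / 140 years ≈ 0.638 mm/yr.
For B, 84.6 / 0.638 = 132.60 years; at 2 growth increments per year that is 132.60 × 2 ≈ 265 growth increments.

265 growth increments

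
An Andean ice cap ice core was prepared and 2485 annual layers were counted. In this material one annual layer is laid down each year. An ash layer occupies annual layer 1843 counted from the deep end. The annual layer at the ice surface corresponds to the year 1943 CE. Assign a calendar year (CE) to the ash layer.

Between annual layer 1843 and the ice surface there are 2485 − 1843 = 642 annual layers.
The annual layer at the ice surface is 1943 CE, so the ash layer dates to 1943 − 642 = 1301 CE.

1301 CE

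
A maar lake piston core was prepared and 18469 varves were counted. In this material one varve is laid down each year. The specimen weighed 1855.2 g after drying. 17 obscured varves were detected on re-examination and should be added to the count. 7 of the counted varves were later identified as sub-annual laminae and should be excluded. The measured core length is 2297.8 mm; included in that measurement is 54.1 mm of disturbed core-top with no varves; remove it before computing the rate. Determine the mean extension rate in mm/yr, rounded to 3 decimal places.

0.121 mm/yr

Correcting the raw count gives 18469 − 7 + 17 = 18479 true varves.
Net length = 2297.8 − 54.1 = 2243.7 mm.
Extension rate ≈ 2243.7 / 18479 = 0.121 mm/yr.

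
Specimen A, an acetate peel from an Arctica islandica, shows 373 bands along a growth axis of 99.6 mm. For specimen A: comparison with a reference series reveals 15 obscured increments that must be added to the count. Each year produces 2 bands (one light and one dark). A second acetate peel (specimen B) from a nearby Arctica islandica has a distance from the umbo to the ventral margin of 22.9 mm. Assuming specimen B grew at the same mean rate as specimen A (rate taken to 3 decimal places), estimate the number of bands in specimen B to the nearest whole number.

89 bands

Specimen A: correcting the raw count gives 373 + 15 = 388 true bands.
Specimen A: 388 bands at 2 per year is 388 / 2 = 194 years.
A: Mean rate = 99.6 mm / 194 years ≈ 0.513 mm per year.
Specimen B: 22.9 mm / 0.513 mm per year = 44.64 years; at 2 bands per year that is 44.64 × 2 ≈ 89 bands.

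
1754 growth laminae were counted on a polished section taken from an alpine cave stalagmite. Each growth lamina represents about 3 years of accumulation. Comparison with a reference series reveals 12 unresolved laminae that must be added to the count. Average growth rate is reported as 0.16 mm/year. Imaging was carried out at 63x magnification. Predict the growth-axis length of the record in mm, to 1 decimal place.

Adjusted count: 1754 + 12 = 1766 growth laminae.
At 3 years per growth lamina, 1766 × 3 = 5298 years.
5298 years at 0.16 mm/year gives 0.16 × 5298 = 847.7 mm.

847.7 mm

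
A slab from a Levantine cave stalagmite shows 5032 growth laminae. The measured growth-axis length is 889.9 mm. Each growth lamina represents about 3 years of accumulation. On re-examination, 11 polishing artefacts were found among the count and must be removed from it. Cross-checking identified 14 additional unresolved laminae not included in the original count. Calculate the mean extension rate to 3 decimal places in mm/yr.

True growth lamina count = 5032 − 11 + 14 = 5035.
5035 growth laminae at 3 years each span 5035 × 3 = 15105 years.
Mean rate = 889.9 mm / 15105 years ≈ 0.059 mm/yr.

0.059 mm/yr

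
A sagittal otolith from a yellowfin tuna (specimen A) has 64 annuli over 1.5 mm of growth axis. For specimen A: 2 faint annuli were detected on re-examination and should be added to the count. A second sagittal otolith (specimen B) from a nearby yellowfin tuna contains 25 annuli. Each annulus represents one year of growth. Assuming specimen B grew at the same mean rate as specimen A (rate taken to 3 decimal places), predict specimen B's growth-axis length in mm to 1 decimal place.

Specimen A: after corrections the count is 64 + 2 = 66 annuli.
A: 1.5 mm over 66 years gives 1.5 / 66 ≈ 0.023 mm/year.
For B, 0.023 mm/year × 25 years = 0.6 mm.

0.6 mm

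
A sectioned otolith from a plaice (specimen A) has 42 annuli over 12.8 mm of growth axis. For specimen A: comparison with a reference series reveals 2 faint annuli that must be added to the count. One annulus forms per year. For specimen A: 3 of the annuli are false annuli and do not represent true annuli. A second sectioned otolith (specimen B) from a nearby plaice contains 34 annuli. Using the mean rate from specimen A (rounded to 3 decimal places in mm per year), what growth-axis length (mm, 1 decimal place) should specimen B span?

10.6 mm

Specimen A: correcting the raw count gives 42 − 3 + 2 = 41 true annuli.
A: Mean rate = 12.8 mm / 41 years ≈ 0.312 mm/year.
B's length ≈ 0.312 × 34 = 10.6 mm.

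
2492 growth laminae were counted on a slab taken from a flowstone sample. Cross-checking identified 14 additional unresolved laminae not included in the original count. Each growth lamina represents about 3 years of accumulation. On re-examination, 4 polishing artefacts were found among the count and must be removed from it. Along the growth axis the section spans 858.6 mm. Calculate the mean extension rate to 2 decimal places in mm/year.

0.11 mm/year

Correcting the raw count gives 2492 − 4 + 14 = 2502 true growth laminae.
Multiplying by 3 years per growth lamina: 2502 × 3 = 7506 years.
858.6 mm over 7506 years gives 858.6 / 7506 ≈ 0.11 mm/year.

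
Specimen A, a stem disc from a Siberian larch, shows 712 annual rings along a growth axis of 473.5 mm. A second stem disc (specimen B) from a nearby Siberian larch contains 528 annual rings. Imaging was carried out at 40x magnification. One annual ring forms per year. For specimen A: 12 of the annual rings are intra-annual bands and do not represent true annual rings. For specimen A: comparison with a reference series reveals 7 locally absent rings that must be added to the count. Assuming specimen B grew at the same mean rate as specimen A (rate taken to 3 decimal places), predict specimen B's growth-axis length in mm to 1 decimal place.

Specimen A: after corrections the count is 712 − 12 + 7 = 707 annual rings.
A: Mean rate = 473.5 mm / 707 years ≈ 0.670 mm/year.
B's length ≈ 0.670 × 528 = 353.8 mm.

353.8 mm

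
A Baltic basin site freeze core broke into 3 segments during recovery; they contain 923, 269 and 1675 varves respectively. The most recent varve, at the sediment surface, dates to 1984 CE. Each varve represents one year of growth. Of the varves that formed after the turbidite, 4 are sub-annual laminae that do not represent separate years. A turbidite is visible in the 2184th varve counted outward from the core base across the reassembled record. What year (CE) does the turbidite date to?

Total varves = 923 + 269 + 1675 = 2867.
2867 − 2184 = 683 varves lie beyond the turbidite toward the sediment surface.
Removing the 4 false varves leaves 683 − 4 = 679 true varves beyond the turbidite.
The varve at the sediment surface is 1984 CE, so the turbidite dates to 1984 − 679 = 1305 CE.

1305 CE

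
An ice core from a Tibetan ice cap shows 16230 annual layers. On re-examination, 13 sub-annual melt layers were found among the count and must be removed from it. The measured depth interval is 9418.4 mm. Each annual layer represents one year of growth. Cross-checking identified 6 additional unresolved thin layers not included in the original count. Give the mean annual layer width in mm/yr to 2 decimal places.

0.58 mm/yr

Adjusted count: 16230 − 13 + 6 = 16223 annual layers.
Mean rate = 9418.4 mm / 16223 years ≈ 0.58 mm/yr.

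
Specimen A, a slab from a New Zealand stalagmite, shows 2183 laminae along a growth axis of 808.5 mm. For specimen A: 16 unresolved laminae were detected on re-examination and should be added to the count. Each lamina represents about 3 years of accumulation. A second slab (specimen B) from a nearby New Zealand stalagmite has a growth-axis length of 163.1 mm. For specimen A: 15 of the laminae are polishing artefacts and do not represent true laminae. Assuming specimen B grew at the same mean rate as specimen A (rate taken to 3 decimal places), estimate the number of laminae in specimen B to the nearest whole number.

442 laminae

Specimen A: after corrections the count is 2183 − 15 + 16 = 2184 laminae.
Specimen A: multiplying by 3 years per lamina: 2184 × 3 = 6552 years.
A: Extension rate ≈ 808.5 / 6552 = 0.123 mm per year.
B spans 163.1 / 0.123 = 1326.02 years; at 3 years per lamina that is 1326.02 / 3 ≈ 442 laminae.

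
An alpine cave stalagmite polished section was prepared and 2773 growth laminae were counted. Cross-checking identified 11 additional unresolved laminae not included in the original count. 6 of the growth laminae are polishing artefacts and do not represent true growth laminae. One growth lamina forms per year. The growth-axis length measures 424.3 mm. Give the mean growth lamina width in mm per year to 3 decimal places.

Correcting the raw count gives 2773 − 6 + 11 = 2778 true growth laminae.
424.3 mm over 2778 years gives 424.3 / 2778 ≈ 0.153 mm per year.

0.153 mm per year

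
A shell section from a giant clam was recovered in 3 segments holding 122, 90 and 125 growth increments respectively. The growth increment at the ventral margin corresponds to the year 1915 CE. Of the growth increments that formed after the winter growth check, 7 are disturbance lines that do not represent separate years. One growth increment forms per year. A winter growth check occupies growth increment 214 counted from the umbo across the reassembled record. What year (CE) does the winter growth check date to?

1799 CE

Total growth increments = 122 + 90 + 125 = 337.
The winter growth check sits at growth increment 214 from the umbo, so 337 − 214 = 123 growth increments formed after it.
Removing the 7 false growth increments leaves 123 − 7 = 116 true growth increments beyond the winter growth check.
1915 − 116 = 1799 CE.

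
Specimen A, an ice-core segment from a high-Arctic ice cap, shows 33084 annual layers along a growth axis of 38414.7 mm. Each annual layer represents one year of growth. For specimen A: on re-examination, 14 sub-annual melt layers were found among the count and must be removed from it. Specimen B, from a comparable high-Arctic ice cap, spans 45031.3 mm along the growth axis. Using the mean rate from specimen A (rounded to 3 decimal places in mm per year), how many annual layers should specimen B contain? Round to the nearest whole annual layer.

38753 annual layers

Specimen A: correcting the raw count gives 33084 − 14 = 33070 true annual layers.
A: Mean rate = 38414.7 mm / 33070 years ≈ 1.162 mm per year.
For B, 45031.3 / 1.162 = 38753.27 years ≈ 38753 annual layers.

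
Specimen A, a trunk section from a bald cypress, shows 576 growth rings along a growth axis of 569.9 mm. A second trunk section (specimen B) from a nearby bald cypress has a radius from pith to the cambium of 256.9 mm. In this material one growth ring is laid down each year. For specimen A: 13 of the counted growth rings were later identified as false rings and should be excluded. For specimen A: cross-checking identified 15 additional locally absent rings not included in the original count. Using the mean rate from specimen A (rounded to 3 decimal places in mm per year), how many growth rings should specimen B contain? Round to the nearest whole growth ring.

261 growth rings

Specimen A: true growth ring count = 576 − 13 + 15 = 578.
A: Mean rate = 569.9 mm / 578 years ≈ 0.986 mm/year.
B spans 256.9 / 0.986 = 260.55 years ≈ 261 growth rings.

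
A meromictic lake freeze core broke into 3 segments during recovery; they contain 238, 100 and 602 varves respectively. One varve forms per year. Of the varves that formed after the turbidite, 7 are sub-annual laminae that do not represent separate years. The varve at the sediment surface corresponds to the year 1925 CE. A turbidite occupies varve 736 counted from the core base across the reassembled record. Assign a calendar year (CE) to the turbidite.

Total varves = 238 + 100 + 602 = 940.
Between varve 736 and the sediment surface there are 940 − 736 = 204 varves.
Removing the 7 false varves leaves 204 − 7 = 197 true varves beyond the turbidite.
1925 − 197 = 1728 CE.

1728 CE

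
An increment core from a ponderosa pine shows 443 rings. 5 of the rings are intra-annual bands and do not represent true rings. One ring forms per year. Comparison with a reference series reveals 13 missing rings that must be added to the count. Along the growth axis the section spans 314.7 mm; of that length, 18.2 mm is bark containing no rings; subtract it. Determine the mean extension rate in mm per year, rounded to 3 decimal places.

0.657 mm per year

Adjusted count: 443 − 5 + 13 = 451 rings.
Net length = 314.7 − 18.2 = 296.5 mm.
296.5 mm over 451 years gives 296.5 / 451 ≈ 0.657 mm per year.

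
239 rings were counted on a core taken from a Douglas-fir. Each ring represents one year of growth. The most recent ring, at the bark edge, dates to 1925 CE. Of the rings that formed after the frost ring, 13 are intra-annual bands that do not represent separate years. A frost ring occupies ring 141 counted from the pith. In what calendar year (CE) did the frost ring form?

1840 CE

Between ring 141 and the bark edge there are 239 − 141 = 98 rings.
Removing the 13 false rings leaves 98 − 13 = 85 true rings beyond the frost ring.
1925 − 85 = 1840 CE.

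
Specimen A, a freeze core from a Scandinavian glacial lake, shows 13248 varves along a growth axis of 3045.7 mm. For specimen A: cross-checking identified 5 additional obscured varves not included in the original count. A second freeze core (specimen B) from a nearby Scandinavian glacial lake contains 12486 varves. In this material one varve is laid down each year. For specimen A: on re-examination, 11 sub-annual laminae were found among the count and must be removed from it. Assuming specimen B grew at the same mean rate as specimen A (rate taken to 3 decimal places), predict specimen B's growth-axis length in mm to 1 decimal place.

2871.8 mm

Specimen A: true varve count = 13248 − 11 + 5 = 13242.
A: Extension rate ≈ 3045.7 / 13242 = 0.230 mm per year.
For B, 0.230 mm/year × 12486 years = 2871.8 mm.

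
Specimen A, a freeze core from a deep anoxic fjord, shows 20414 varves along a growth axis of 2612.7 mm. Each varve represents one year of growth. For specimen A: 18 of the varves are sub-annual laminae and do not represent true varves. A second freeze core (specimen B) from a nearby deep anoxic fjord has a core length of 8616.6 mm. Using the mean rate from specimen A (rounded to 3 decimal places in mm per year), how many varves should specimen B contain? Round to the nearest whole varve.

67317 varves

Specimen A: adjusted count: 20414 − 18 = 20396 varves.
A: 2612.7 mm over 20396 years gives 2612.7 / 20396 ≈ 0.128 mm/year.
B spans 8616.6 / 0.128 = 67317.19 years ≈ 67317 varves.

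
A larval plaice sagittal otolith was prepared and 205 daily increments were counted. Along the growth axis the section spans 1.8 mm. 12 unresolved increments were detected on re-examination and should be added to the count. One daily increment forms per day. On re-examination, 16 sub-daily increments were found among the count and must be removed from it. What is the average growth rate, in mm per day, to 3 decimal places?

After corrections the count is 205 − 16 + 12 = 201 daily increments.
1.8 mm over 201 days gives 1.8 / 201 ≈ 0.009 mm per day.

0.009 mm per day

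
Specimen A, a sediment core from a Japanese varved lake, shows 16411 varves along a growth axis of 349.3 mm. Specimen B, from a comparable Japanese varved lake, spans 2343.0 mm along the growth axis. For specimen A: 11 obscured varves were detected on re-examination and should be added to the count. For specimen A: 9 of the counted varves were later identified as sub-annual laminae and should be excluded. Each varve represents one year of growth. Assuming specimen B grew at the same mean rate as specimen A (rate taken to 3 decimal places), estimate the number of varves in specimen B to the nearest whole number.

111571 varves

Specimen A: true varve count = 16411 − 9 + 11 = 16413.
A: Mean rate = 349.3 mm / 16413 years ≈ 0.021 mm/year.
For B, 2343.0 / 0.021 = 111571.43 years ≈ 111571 varves.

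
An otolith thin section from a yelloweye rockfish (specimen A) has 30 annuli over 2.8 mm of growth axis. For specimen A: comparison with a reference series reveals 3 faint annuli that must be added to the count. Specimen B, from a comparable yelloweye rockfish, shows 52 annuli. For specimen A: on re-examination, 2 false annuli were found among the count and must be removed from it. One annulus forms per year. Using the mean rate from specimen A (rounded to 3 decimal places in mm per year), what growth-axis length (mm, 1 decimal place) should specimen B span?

4.7 mm

Specimen A: after corrections the count is 30 − 2 + 3 = 31 annuli.
A: Extension rate ≈ 2.8 / 31 = 0.090 mm/yr.
For B, 0.090 mm/year × 52 years = 4.7 mm.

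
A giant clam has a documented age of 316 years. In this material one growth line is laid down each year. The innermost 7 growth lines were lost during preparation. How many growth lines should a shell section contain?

309 growth lines

Expected growth lines over 316 years: 316.
Subtracting the 7 growth lines not captured gives 316 − 7 = 309 growth lines in the record.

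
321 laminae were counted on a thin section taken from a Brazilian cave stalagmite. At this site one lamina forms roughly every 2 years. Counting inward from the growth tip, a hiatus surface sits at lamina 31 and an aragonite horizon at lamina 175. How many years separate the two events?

288 years

Separation: 175 − 31 = 144 laminae.
Multiplying by 2 years per lamina: 144 × 2 = 288 years.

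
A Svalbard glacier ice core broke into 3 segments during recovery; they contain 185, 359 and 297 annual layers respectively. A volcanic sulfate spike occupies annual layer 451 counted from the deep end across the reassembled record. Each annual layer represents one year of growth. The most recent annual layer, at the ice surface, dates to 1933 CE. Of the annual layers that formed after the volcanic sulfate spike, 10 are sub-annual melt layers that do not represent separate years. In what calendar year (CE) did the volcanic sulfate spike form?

1553 CE

Total annual layers = 185 + 359 + 297 = 841.
The volcanic sulfate spike sits at annual layer 451 from the deep end, so 841 − 451 = 390 annual layers formed after it.
Removing the 10 false annual layers leaves 390 − 10 = 380 true annual layers beyond the volcanic sulfate spike.
1933 − 380 = 1553 CE.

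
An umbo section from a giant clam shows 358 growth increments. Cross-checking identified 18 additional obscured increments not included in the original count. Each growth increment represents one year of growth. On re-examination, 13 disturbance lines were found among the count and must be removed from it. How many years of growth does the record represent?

Correcting the raw count gives 358 − 13 + 18 = 363 true growth increments.
At one growth increment per year, that is 363 years.

363 years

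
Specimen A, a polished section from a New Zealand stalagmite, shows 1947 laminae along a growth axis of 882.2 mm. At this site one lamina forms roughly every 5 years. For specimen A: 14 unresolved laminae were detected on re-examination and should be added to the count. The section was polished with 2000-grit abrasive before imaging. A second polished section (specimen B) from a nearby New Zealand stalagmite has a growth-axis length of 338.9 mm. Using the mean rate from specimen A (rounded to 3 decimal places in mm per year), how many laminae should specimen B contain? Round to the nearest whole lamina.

Specimen A: adjusted count: 1947 + 14 = 1961 laminae.
Specimen A: at 5 years per lamina, 1961 × 5 = 9805 years.
A: Mean rate = 882.2 mm / 9805 years ≈ 0.090 mm per year.
For B, 338.9 / 0.090 = 3765.56 years; at 5 years per lamina that is 3765.56 / 5 ≈ 753 laminae.

753 laminae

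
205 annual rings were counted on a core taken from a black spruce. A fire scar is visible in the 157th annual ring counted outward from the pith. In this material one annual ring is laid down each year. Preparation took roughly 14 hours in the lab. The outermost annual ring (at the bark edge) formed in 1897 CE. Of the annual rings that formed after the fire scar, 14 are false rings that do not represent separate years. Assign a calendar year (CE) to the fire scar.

205 − 157 = 48 annual rings lie beyond the fire scar toward the bark edge.
Excluding 14 false annual rings: 48 − 14 = 34.
Counting back 34 years from 1897 CE places the fire scar in 1897 − 34 = 1863 CE.

1863 CE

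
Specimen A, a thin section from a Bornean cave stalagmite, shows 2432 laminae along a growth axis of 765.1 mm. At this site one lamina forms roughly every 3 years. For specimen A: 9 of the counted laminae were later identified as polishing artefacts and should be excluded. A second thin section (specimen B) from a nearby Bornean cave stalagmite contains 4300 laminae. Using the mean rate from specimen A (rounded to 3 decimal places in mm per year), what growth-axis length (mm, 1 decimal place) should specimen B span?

Specimen A: adjusted count: 2432 − 9 = 2423 laminae.
Specimen A: multiplying by 3 years per lamina: 2423 × 3 = 7269 years.
A: Mean rate = 765.1 mm / 7269 years ≈ 0.105 mm/yr.
Specimen B: at 3 years per lamina, 4300 × 3 = 12900 years. B's length ≈ 0.105 × 12900 = 1354.5 mm.

1354.5 mm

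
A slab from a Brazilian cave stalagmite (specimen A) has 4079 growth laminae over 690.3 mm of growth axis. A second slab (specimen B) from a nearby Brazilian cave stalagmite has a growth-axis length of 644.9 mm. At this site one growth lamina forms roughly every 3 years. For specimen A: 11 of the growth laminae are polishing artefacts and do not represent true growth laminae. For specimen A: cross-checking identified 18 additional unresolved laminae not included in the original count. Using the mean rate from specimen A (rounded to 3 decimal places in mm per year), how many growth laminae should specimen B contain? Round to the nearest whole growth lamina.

Specimen A: correcting the raw count gives 4079 − 11 + 18 = 4086 true growth laminae.
Specimen A: 4086 growth laminae at 3 years each span 4086 × 3 = 12258 years.
A: Extension rate ≈ 690.3 / 12258 = 0.056 mm/year.
For B, 644.9 / 0.056 = 11516.07 years; at 3 years per growth lamina that is 11516.07 / 3 ≈ 3839 growth laminae.

3839 growth laminae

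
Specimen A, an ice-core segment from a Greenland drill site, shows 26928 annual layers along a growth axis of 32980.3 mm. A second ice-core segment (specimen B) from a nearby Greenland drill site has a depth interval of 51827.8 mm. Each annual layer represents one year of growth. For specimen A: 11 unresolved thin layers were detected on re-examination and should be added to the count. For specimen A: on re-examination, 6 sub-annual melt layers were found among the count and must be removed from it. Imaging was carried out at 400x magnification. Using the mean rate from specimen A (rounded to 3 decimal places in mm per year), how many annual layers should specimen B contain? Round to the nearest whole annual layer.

42308 annual layers

Specimen A: adjusted count: 26928 − 6 + 11 = 26933 annual layers.
A: Extension rate ≈ 32980.3 / 26933 = 1.225 mm/yr.
Specimen B: 51827.8 mm / 1.225 mm per year = 42308.41 years ≈ 42308 annual layers.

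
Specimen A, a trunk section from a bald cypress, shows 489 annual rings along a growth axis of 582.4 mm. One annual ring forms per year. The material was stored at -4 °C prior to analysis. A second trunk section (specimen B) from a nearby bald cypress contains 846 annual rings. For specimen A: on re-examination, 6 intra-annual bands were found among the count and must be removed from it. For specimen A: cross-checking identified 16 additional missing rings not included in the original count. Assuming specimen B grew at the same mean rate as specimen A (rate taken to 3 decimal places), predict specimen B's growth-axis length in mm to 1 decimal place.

Specimen A: correcting the raw count gives 489 − 6 + 16 = 499 true annual rings.
A: Extension rate ≈ 582.4 / 499 = 1.167 mm/year.
B's length ≈ 1.167 × 846 = 987.3 mm.

987.3 mm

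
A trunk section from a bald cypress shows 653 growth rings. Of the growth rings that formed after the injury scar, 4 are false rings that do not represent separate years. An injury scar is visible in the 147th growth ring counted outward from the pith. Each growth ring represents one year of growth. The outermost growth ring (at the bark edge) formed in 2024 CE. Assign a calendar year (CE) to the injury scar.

Between growth ring 147 and the bark edge there are 653 − 147 = 506 growth rings.
Removing the 4 false growth rings leaves 506 − 4 = 502 true growth rings beyond the injury scar.
Counting back 502 years from 2024 CE places the injury scar in 2024 − 502 = 1522 CE.

1522 CE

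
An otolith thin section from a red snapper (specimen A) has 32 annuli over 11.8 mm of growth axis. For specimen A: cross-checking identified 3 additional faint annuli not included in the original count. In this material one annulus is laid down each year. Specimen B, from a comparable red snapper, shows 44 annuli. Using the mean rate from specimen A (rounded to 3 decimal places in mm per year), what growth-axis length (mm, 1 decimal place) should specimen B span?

14.8 mm

Specimen A: true annulus count = 32 + 3 = 35.
A: 11.8 mm over 35 years gives 11.8 / 35 ≈ 0.337 mm per year.
For B, 0.337 mm/year × 44 years = 14.8 mm.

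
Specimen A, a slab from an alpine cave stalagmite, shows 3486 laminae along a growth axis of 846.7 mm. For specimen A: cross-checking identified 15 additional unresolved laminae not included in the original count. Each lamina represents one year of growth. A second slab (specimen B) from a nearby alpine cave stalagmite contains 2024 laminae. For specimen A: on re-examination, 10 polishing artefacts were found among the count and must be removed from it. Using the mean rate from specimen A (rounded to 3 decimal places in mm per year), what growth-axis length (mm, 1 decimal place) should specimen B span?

Specimen A: correcting the raw count gives 3486 − 10 + 15 = 3491 true laminae.
A: Mean rate = 846.7 mm / 3491 years ≈ 0.243 mm per year.
For B, 0.243 mm/year × 2024 years = 491.8 mm.

491.8 mm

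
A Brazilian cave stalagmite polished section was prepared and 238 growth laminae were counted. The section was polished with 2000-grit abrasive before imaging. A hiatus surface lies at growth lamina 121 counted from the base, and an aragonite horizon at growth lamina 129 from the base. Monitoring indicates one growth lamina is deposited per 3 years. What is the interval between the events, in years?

24 years

Separation: 129 − 121 = 8 growth laminae.
At 3 years per growth lamina, 8 × 3 = 24 years.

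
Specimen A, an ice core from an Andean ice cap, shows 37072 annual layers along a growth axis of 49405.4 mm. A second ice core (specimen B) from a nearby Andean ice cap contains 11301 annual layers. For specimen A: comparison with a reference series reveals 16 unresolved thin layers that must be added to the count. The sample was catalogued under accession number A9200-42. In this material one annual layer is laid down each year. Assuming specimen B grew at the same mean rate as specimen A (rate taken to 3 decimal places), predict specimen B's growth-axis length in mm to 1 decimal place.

15052.9 mm

Specimen A: after corrections the count is 37072 + 16 = 37088 annual layers.
A: Mean rate = 49405.4 mm / 37088 years ≈ 1.332 mm per year.
For B, 1.332 mm/year × 11301 years = 15052.9 mm.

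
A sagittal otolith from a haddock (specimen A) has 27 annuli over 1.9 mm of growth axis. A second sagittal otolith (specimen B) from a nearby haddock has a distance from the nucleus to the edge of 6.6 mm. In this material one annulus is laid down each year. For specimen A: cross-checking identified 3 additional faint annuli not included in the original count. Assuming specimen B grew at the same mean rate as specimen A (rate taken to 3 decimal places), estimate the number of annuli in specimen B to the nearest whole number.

Specimen A: true annulus count = 27 + 3 = 30.
A: Mean rate = 1.9 mm / 30 years ≈ 0.063 mm per year.
For B, 6.6 / 0.063 = 104.76 years ≈ 105 annuli.

105 annuli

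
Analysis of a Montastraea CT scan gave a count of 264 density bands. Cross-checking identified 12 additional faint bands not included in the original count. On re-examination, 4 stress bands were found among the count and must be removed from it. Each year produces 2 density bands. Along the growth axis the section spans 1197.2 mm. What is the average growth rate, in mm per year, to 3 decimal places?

8.803 mm per year

After corrections the count is 264 − 4 + 12 = 272 density bands.
With 2 density bands per year, 272 / 2 = 136 years.
Mean rate = 1197.2 mm / 136 years ≈ 8.803 mm per year.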